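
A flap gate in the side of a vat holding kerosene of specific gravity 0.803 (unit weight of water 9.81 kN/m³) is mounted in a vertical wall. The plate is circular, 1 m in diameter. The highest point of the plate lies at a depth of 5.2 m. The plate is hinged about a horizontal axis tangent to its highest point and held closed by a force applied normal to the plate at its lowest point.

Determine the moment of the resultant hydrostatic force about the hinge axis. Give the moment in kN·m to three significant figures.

M ≈ 18.0 kN·m

γ = 0.803 × 9.81 = 7.87743 kN/m³.
The centroid is at the centre, 0.5 m below the top of the plate, so the centroid depth is h_c = 5.2 + 0.5 = 5.7 m.
A = π(0.5)² = 0.785398 m².
Resultant F = γ·h_c·A = 7.87743 × 5.7 × 0.785398 = 35.2654 kN.
I_c = πr⁴/4 = π × 0.5⁴/4 = 0.0490874 m⁴.
Centre of pressure: y_p = y_c + I_c/(y_c·A) = 5.7 + 0.0490874/(5.7 × 0.785398) = 5.7 + 0.0109649 = 5.71096 m along the plane.
The resultant acts 0.5 + 0.0109649 = 0.510965 m (along the plate) below the hinge at the top edge, so the moment about the hinge is M = F × 0.510965 = 35.2654 × 0.510965 = 18.0194 kN·m.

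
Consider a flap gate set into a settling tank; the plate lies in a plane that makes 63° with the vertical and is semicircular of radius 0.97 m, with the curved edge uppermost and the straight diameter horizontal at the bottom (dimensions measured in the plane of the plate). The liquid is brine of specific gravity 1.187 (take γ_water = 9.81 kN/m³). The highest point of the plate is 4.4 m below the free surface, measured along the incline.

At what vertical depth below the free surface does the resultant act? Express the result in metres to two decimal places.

h_p = 2.26 m

γ = 1.187 × 9.81 = 11.64447 kN/m³.
The plate makes 63° with the vertical, i.e. θ = 90° − 63° = 27° to the horizontal. Measuring y along the incline from the free-surface line, vertical depth h = y·sinθ with sinθ = 0.453990.
The centroid lies 4r/(3π) = 0.411681 m above the diameter, so r − 4r/(3π) = 0.97 − 0.411681 = 0.558319 m below the topmost point, so y_c = 4.4 + 0.558319 = 4.95832 m and h_c = 4.95832 × 0.453990 = 2.25103 m.
A = πr²/2 = π × 0.97²/2 = 1.47796 m².
Resultant F = γ·h_c·A = 11.64447 × 2.25103 × 1.47796 = 38.7404 kN.
I_c = (π/8 − 8/(9π))·r⁴ = 0.109757 × 0.97⁴ = 0.0971671 m⁴.
Centre of pressure: y_p = y_c + I_c/(y_c·A) = 4.95832 + 0.0971671/(4.95832 × 1.47796) = 4.95832 + 0.0132593 = 4.97158 m along the plane.
Vertically, h_p = y_p·sinθ = 4.97158 × 0.453990 = 2.25705 m.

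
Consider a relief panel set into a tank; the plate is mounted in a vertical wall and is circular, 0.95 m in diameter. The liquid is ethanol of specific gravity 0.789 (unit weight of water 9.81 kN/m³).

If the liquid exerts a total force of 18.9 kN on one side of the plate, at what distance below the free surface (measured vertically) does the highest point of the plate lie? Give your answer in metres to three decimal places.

d_top ≈ 2.970 m

γ = 0.789 × 9.81 = 7.74009 kN/m³.
A = π(0.475)² = 0.708822 m².
From F = γ·h_c·A, the centroid depth is h_c = 18.9/(7.74009 × 0.708822) = 3.44492 m.
The centroid is at the centre, 0.475 m below the top of the plate, so the highest point sits at h_top = 3.44492 − 0.475 = 2.96992 m below the surface.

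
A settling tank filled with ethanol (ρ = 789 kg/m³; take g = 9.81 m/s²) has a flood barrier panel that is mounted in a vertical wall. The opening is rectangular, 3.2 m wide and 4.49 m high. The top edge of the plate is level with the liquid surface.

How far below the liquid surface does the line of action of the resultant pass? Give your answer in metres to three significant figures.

h_p = 2.99 m

γ = ρg = 789 × 9.81 / 1000 = 7.74009 kN/m³.
The centroid lies 4.49/2 = 2.245 m below the top edge, so the centroid depth is h_c = 2.245 m.
A = 3.2 × 4.49 = 14.368 m².
Resultant F = γ·h_c·A = 7.74009 × 2.245 × 14.368 = 249.666 kN.
I_c = b·h³/12 = 3.2 × 4.49³/12 = 24.1384 m⁴.
Centre of pressure: y_p = y_c + I_c/(y_c·A) = 2.245 + 24.1384/(2.245 × 14.368) = 2.245 + 0.748335 = 2.99334 m along the plane.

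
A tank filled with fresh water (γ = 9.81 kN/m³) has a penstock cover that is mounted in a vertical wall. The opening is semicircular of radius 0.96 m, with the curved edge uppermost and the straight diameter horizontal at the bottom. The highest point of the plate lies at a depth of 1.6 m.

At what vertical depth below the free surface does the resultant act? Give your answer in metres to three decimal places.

γ = 9.81 kN/m³.
The centroid lies 4r/(3π) = 0.407437 m above the diameter, so r − 4r/(3π) = 0.96 − 0.407437 = 0.552563 m below the topmost point, so the centroid depth is h_c = 1.6 + 0.552563 = 2.15256 m.
A = πr²/2 = π × 0.96²/2 = 1.44765 m².
Resultant F = γ·h_c·A = 9.81 × 2.15256 × 1.44765 = 30.5695 kN.
I_c = (π/8 − 8/(9π))·r⁴ = 0.109757 × 0.96⁴ = 0.0932217 m⁴.
Centre of pressure: y_p = y_c + I_c/(y_c·A) = 2.15256 + 0.0932217/(2.15256 × 1.44765) = 2.15256 + 0.0299156 = 2.18248 m along the plane.

h_p = 2.182 m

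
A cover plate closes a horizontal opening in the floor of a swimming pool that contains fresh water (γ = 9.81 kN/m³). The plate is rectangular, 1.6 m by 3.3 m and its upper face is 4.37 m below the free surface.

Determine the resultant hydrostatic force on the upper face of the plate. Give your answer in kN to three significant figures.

F ≈ 226 kN

γ = 9.81 kN/m³.
The plate is horizontal, so pressure is uniform at p = γ·h = 9.81 × 4.37 = 42.8697 kN/m².
A = 1.6 × 3.3 = 5.28 m².
F = p·A = 42.8697 × 5.28 = 226.352 kN.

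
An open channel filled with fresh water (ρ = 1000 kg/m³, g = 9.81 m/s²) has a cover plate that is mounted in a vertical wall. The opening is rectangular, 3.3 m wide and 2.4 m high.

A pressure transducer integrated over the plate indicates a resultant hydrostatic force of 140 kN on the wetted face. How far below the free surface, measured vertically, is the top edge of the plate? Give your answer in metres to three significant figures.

γ = ρg = 1000 × 9.81 = 9810 N/m³ = 9.81 kN/m³.
A = 3.3 × 2.4 = 7.92 m².
From F = γ·h_c·A, the centroid depth is h_c = 140/(9.81 × 7.92) = 1.80191 m.
The centroid lies 2.4/2 = 1.2 m below the top edge, so the top edge sits at h_top = 1.80191 − 1.2 = 0.60191 m below the surface.

d_top ≈ 0.602 m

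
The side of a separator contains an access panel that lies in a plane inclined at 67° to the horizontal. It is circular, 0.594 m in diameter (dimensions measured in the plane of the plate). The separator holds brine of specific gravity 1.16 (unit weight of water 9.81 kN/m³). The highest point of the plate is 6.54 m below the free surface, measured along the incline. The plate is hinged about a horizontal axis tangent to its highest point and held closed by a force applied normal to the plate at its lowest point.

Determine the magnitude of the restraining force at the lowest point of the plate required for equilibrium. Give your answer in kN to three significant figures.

P ≈ 10.0 kN

γ = 1.16 × 9.81 = 11.3796 kN/m³.
Let θ = 67° be the plate's angle to the horizontal; measure y along the incline from where the plane meets the free surface. Vertical depth h = y·sinθ with sinθ = 0.920505.
The centroid is at the centre, 0.297 m below the top of the plate, so y_c = 6.54 + 0.297 = 6.837 m and h_c = 6.837 × 0.920505 = 6.29349 m.
A = π(0.297)² = 0.277117 m².
Resultant F = γ·h_c·A = 11.3796 × 6.29349 × 0.277117 = 19.8464 kN.
I_c = πr⁴/4 = π × 0.297⁴/4 = 0.00611105 m⁴.
Centre of pressure: y_p = y_c + I_c/(y_c·A) = 6.837 + 0.00611105/(6.837 × 0.277117) = 6.837 + 0.00322543 = 6.84023 m along the plane.
The resultant acts 0.297 + 0.00322543 = 0.300225 m (along the plate) below the hinge at the top edge, so the moment about the hinge is M = F × 0.300225 = 19.8464 × 0.300225 = 5.95839 kN·m.
A normal force at the bottom, 0.594 m from the hinge, must supply this moment: P = 5.95839/0.594 = 10.031 kN.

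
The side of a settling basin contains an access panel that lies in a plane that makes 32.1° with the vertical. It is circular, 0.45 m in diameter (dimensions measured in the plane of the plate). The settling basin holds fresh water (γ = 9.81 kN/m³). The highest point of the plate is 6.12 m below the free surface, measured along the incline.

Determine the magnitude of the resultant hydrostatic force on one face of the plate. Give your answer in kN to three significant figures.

γ = 9.81 kN/m³.
The plate makes 32.1° with the vertical, i.e. θ = 90° − 32.1° = 57.9° to the horizontal. Measuring y along the incline from the free-surface line, vertical depth h = y·sinθ with sinθ = 0.847122.
The centroid is at the centre, 0.225 m below the top of the plate, so y_c = 6.12 + 0.225 = 6.345 m and h_c = 6.345 × 0.847122 = 5.37499 m.
A = π(0.225)² = 0.159043 m².
Resultant F = γ·h_c·A = 9.81 × 5.37499 × 0.159043 = 8.38612 kN.

F ≈ 8.39 kN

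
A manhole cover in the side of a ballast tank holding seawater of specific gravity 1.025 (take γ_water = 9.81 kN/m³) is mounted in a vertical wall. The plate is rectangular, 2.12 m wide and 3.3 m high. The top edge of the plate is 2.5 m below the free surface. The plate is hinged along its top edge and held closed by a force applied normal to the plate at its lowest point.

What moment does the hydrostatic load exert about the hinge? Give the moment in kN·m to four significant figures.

γ = 1.025 × 9.81 = 10.05525 kN/m³.
The centroid lies 3.3/2 = 1.65 m below the top edge, so the centroid depth is h_c = 2.5 + 1.65 = 4.15 m.
A = 2.12 × 3.3 = 6.996 m².
Resultant F = γ·h_c·A = 10.05525 × 4.15 × 6.996 = 291.938 kN.
I_c = b·h³/12 = 2.12 × 3.3³/12 = 6.34887 m⁴.
Centre of pressure: y_p = y_c + I_c/(y_c·A) = 4.15 + 6.34887/(4.15 × 6.996) = 4.15 + 0.218675 = 4.36868 m along the plane.
The resultant acts 1.65 + 0.218675 = 1.86867 m (along the plate) below the hinge at the top edge, so the moment about the hinge is M = F × 1.86867 = 291.938 × 1.86867 = 545.536 kN·m.

M ≈ 545.5 kN·m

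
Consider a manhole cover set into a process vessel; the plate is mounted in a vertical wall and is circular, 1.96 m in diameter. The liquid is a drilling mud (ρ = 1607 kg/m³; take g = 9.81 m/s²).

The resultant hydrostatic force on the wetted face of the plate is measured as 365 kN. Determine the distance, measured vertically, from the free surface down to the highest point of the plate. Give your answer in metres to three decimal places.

γ = ρg = 1607 × 9.81 / 1000 = 15.76467 kN/m³.
A = π(0.98)² = 3.01719 m².
From F = γ·h_c·A, the centroid depth is h_c = 365/(15.76467 × 3.01719) = 7.67371 m.
The centroid is at the centre, 0.98 m below the top of the plate, so the highest point sits at h_top = 7.67371 − 0.98 = 6.69371 m below the surface.

d_top ≈ 6.694 m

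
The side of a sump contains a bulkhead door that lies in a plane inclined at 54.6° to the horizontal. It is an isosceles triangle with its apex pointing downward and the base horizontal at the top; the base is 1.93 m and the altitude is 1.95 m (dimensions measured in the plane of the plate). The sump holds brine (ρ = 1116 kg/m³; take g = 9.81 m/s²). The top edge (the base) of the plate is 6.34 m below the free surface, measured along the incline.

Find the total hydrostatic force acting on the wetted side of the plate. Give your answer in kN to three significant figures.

γ = ρg = 1116 × 9.81 / 1000 = 10.94796 kN/m³.
Let θ = 54.6° be the plate's angle to the horizontal; measure y along the incline from where the plane meets the free surface. Vertical depth h = y·sinθ with sinθ = 0.815128.
With the apex down, the centroid sits h/3 = 1.95/3 = 0.65 m below the base (the top edge), so y_c = 6.34 + 0.65 = 6.99 m and h_c = 6.99 × 0.815128 = 5.69774 m.
A = ½ × 1.93 × 1.95 = 1.88175 m².
Resultant F = γ·h_c·A = 10.94796 × 5.69774 × 1.88175 = 117.381 kN.

F ≈ 117 kN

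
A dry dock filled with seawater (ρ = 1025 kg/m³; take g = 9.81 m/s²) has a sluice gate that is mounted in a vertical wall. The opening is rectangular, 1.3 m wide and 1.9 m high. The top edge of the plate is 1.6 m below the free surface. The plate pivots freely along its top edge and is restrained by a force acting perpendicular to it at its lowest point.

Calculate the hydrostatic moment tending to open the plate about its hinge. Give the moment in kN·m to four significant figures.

γ = ρg = 1025 × 9.81 / 1000 = 10.05525 kN/m³.
The centroid lies 1.9/2 = 0.95 m below the top edge, so the centroid depth is h_c = 1.6 + 0.95 = 2.55 m.
A = 1.3 × 1.9 = 2.47 m².
Resultant F = γ·h_c·A = 10.05525 × 2.55 × 2.47 = 63.333 kN.
I_c = b·h³/12 = 1.3 × 1.9³/12 = 0.743058 m⁴.
Centre of pressure: y_p = y_c + I_c/(y_c·A) = 2.55 + 0.743058/(2.55 × 2.47) = 2.55 + 0.117974 = 2.66797 m along the plane.
The resultant acts 0.95 + 0.117974 = 1.06797 m (along the plate) below the hinge at the top edge, so the moment about the hinge is M = F × 1.06797 = 63.333 × 1.06797 = 67.6377 kN·m.

M ≈ 67.64 kN·m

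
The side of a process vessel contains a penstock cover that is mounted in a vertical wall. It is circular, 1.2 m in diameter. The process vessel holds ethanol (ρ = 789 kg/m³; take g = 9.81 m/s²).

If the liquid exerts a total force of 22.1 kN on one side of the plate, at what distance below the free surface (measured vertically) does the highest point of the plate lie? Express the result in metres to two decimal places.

d_top ≈ 1.92 m

γ = ρg = 789 × 9.81 / 1000 = 7.74009 kN/m³.
A = π(0.6)² = 1.13097 m².
From F = γ·h_c·A, the centroid depth is h_c = 22.1/(7.74009 × 1.13097) = 2.52462 m.
The centroid is at the centre, 0.6 m below the top of the plate, so the highest point sits at h_top = 2.52462 − 0.6 = 1.92462 m below the surface.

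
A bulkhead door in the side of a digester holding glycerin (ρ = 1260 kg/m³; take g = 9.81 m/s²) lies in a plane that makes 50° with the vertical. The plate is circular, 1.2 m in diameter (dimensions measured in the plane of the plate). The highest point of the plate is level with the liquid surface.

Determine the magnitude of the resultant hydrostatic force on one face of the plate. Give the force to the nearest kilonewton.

F ≈ 5 kN

γ = ρg = 1260 × 9.81 / 1000 = 12.3606 kN/m³.
The plate makes 50° with the vertical, i.e. θ = 90° − 50° = 40° to the horizontal. Measuring y along the incline from the free-surface line, vertical depth h = y·sinθ with sinθ = 0.642788.
The centroid is at the centre, 0.6 m below the top of the plate, so y_c = 0.6 m and h_c = 0.6 × 0.642788 = 0.385673 m.
A = π(0.6)² = 1.13097 m².
Resultant F = γ·h_c·A = 12.3606 × 0.385673 × 1.13097 = 5.3915 kN.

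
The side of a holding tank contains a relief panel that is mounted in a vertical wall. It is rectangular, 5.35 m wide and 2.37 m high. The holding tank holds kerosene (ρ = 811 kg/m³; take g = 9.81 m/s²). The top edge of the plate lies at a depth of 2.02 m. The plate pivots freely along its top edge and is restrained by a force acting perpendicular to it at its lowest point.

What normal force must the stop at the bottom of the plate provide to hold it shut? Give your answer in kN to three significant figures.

P ≈ 182 kN

γ = ρg = 811 × 9.81 / 1000 = 7.95591 kN/m³.
The centroid lies 2.37/2 = 1.185 m below the top edge, so the centroid depth is h_c = 2.02 + 1.185 = 3.205 m.
A = 5.35 × 2.37 = 12.6795 m².
Resultant F = γ·h_c·A = 7.95591 × 3.205 × 12.6795 = 323.311 kN.
I_c = b·h³/12 = 5.35 × 2.37³/12 = 5.93496 m⁴.
Centre of pressure: y_p = y_c + I_c/(y_c·A) = 3.205 + 5.93496/(3.205 × 12.6795) = 3.205 + 0.146045 = 3.35105 m along the plane.
The resultant acts 1.185 + 0.146045 = 1.33105 m (along the plate) below the hinge at the top edge, so the moment about the hinge is M = F × 1.33105 = 323.311 × 1.33105 = 430.343 kN·m.
A normal force at the bottom, 2.37 m from the hinge, must supply this moment: P = 430.343/2.37 = 181.579 kN.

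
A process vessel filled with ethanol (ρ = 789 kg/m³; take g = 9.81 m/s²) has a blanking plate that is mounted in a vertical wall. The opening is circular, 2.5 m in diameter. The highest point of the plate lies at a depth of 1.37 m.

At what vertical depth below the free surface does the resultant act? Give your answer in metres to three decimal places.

γ = ρg = 789 × 9.81 / 1000 = 7.74009 kN/m³.
The centroid is at the centre, 1.25 m below the top of the plate, so the centroid depth is h_c = 1.37 + 1.25 = 2.62 m.
A = π(1.25)² = 4.90874 m².
Resultant F = γ·h_c·A = 7.74009 × 2.62 × 4.90874 = 99.5445 kN.
I_c = πr⁴/4 = π × 1.25⁴/4 = 1.91748 m⁴.
Centre of pressure: y_p = y_c + I_c/(y_c·A) = 2.62 + 1.91748/(2.62 × 4.90874) = 2.62 + 0.149094 = 2.76909 m along the plane.

h_p = 2.769 m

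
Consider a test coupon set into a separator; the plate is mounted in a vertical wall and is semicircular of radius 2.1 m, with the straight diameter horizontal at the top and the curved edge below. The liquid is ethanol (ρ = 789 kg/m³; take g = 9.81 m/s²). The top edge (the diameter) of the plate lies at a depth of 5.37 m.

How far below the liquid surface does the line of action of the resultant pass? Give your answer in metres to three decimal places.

h_p = 6.310 m

γ = ρg = 789 × 9.81 / 1000 = 7.74009 kN/m³.
The centroid of a semicircle lies 4r/(3π) = 0.891268 m from the diameter, here below the top edge, so the centroid depth is h_c = 5.37 + 0.891268 = 6.26127 m.
A = πr²/2 = π × 2.1²/2 = 6.92721 m².
Resultant F = γ·h_c·A = 7.74009 × 6.26127 × 6.92721 = 335.712 kN.
I_c = (π/8 − 8/(9π))·r⁴ = 0.109757 × 2.1⁴ = 2.13457 m⁴.
Centre of pressure: y_p = y_c + I_c/(y_c·A) = 6.26127 + 2.13457/(6.26127 × 6.92721) = 6.26127 + 0.0492141 = 6.31048 m along the plane.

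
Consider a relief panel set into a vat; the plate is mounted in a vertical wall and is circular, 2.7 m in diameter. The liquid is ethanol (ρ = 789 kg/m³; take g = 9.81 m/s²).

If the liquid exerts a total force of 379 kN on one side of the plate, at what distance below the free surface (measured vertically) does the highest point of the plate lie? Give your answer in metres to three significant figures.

d_top ≈ 7.20 m

γ = ρg = 789 × 9.81 / 1000 = 7.74009 kN/m³.
A = π(1.35)² = 5.72555 m².
From F = γ·h_c·A, the centroid depth is h_c = 379/(7.74009 × 5.72555) = 8.55216 m.
The centroid is at the centre, 1.35 m below the top of the plate, so the highest point sits at h_top = 8.55216 − 1.35 = 7.20216 m below the surface.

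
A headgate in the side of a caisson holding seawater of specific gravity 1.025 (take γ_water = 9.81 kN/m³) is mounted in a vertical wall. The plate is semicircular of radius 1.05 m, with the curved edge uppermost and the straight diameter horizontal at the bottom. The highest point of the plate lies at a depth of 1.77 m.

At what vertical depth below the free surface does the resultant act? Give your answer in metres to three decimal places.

γ = 1.025 × 9.81 = 10.05525 kN/m³.
The centroid lies 4r/(3π) = 0.445634 m above the diameter, so r − 4r/(3π) = 1.05 − 0.445634 = 0.604366 m below the topmost point, so the centroid depth is h_c = 1.77 + 0.604366 = 2.37437 m.
A = πr²/2 = π × 1.05²/2 = 1.7318 m².
Resultant F = γ·h_c·A = 10.05525 × 2.37437 × 1.7318 = 41.3465 kN.
I_c = (π/8 − 8/(9π))·r⁴ = 0.109757 × 1.05⁴ = 0.13341 m⁴.
Centre of pressure: y_p = y_c + I_c/(y_c·A) = 2.37437 + 0.13341/(2.37437 × 1.7318) = 2.37437 + 0.0324446 = 2.40681 m along the plane.

h_p = 2.407 m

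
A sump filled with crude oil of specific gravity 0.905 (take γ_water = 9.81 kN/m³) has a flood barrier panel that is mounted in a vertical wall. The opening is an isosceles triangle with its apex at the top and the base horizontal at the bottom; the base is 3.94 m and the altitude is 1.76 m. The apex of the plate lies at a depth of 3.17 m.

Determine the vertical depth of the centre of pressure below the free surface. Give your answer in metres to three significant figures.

γ = 0.905 × 9.81 = 8.87805 kN/m³.
With the apex up, the centroid sits 2h/3 = 2 × 1.76/3 = 1.17333 m below the apex, so the centroid depth is h_c = 3.17 + 1.17333 = 4.34333 m.
A = ½ × 3.94 × 1.76 = 3.4672 m².
Resultant F = γ·h_c·A = 8.87805 × 4.34333 × 3.4672 = 133.696 kN.
I_c = b·h³/36 = 3.94 × 1.76³/36 = 0.596667 m⁴.
Centre of pressure: y_p = y_c + I_c/(y_c·A) = 4.34333 + 0.596667/(4.34333 × 3.4672) = 4.34333 + 0.0396214 = 4.38295 m along the plane.

h_p = 4.38 m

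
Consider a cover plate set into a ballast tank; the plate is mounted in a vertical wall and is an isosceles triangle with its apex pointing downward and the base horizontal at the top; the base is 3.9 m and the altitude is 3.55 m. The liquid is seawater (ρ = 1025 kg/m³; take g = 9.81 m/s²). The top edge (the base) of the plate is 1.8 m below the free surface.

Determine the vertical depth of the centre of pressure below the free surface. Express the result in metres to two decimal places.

γ = ρg = 1025 × 9.81 / 1000 = 10.05525 kN/m³.
With the apex down, the centroid sits h/3 = 3.55/3 = 1.18333 m below the base (the top edge), so the centroid depth is h_c = 1.8 + 1.18333 = 2.98333 m.
A = ½ × 3.9 × 3.55 = 6.9225 m².
Resultant F = γ·h_c·A = 10.05525 × 2.98333 × 6.9225 = 207.662 kN.
I_c = b·h³/36 = 3.9 × 3.55³/36 = 4.84671 m⁴.
Centre of pressure: y_p = y_c + I_c/(y_c·A) = 2.98333 + 4.84671/(2.98333 × 6.9225) = 2.98333 + 0.234684 = 3.21801 m along the plane.

h_p = 3.22 m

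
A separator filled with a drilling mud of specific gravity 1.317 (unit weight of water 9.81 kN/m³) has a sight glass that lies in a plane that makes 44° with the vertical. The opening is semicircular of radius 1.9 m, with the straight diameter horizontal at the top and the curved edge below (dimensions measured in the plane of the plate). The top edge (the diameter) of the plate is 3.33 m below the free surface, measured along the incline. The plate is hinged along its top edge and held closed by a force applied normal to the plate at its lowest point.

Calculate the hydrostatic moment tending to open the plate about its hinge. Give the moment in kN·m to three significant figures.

γ = 1.317 × 9.81 = 12.91977 kN/m³.
The plate makes 44° with the vertical, i.e. θ = 90° − 44° = 46° to the horizontal. Measuring y along the incline from the free-surface line, vertical depth h = y·sinθ with sinθ = 0.719340.
The centroid of a semicircle lies 4r/(3π) = 0.806385 m from the diameter, here below the top edge, so y_c = 3.33 + 0.806385 = 4.13638 m and h_c = 4.13638 × 0.719340 = 2.97546 m.
A = πr²/2 = π × 1.9²/2 = 5.67057 m².
Resultant F = γ·h_c·A = 12.91977 × 2.97546 × 5.67057 = 217.99 kN.
I_c = (π/8 − 8/(9π))·r⁴ = 0.109757 × 1.9⁴ = 1.43036 m⁴.
Centre of pressure: y_p = y_c + I_c/(y_c·A) = 4.13638 + 1.43036/(4.13638 × 5.67057) = 4.13638 + 0.0609815 = 4.19736 m along the plane.
The resultant acts 0.806385 + 0.0609815 = 0.867367 m (along the plate) below the hinge at the top edge, so the moment about the hinge is M = F × 0.867367 = 217.99 × 0.867367 = 189.077 kN·m.

M ≈ 189 kN·m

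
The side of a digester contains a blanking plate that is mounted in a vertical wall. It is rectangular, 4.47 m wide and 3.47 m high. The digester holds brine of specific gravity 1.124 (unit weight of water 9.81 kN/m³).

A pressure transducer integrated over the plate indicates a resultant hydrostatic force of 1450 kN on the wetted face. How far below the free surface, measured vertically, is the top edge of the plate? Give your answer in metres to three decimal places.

d_top ≈ 6.743 m

γ = 1.124 × 9.81 = 11.02644 kN/m³.
A = 4.47 × 3.47 = 15.5109 m².
From F = γ·h_c·A, the centroid depth is h_c = 1450/(11.02644 × 15.5109) = 8.47804 m.
The centroid lies 3.47/2 = 1.735 m below the top edge, so the top edge sits at h_top = 8.47804 − 1.735 = 6.74304 m below the surface.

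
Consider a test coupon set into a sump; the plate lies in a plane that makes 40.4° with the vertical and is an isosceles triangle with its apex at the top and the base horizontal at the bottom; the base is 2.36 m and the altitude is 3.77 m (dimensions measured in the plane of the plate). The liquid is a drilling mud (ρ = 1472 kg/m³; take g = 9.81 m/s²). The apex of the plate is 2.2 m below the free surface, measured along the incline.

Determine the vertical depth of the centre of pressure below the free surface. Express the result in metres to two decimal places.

h_p = 3.72 m

γ = ρg = 1472 × 9.81 / 1000 = 14.44032 kN/m³.
The plate makes 40.4° with the vertical, i.e. θ = 90° − 40.4° = 49.6° to the horizontal. Measuring y along the incline from the free-surface line, vertical depth h = y·sinθ with sinθ = 0.761538.
With the apex up, the centroid sits 2h/3 = 2 × 3.77/3 = 2.51333 m below the apex, so y_c = 2.2 + 2.51333 = 4.71333 m and h_c = 4.71333 × 0.761538 = 3.58938 m.
A = ½ × 2.36 × 3.77 = 4.4486 m².
Resultant F = γ·h_c·A = 14.44032 × 3.58938 × 4.4486 = 230.579 kN.
I_c = b·h³/36 = 2.36 × 3.77³/36 = 3.51264 m⁴.
Centre of pressure: y_p = y_c + I_c/(y_c·A) = 4.71333 + 3.51264/(4.71333 × 4.4486) = 4.71333 + 0.167526 = 4.88086 m along the plane.
Vertically, h_p = y_p·sinθ = 4.88086 × 0.761538 = 3.71696 m.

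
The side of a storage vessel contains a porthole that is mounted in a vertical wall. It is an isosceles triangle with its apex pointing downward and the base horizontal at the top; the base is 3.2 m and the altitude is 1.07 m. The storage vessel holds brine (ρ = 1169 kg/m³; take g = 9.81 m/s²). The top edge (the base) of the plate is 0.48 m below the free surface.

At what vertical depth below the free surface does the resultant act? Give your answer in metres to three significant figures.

h_p = 0.913 m

γ = ρg = 1169 × 9.81 / 1000 = 11.46789 kN/m³.
With the apex down, the centroid sits h/3 = 1.07/3 = 0.356667 m below the base (the top edge), so the centroid depth is h_c = 0.48 + 0.356667 = 0.836667 m.
A = ½ × 3.2 × 1.07 = 1.712 m².
Resultant F = γ·h_c·A = 11.46789 × 0.836667 × 1.712 = 16.4263 kN.
I_c = b·h³/36 = 3.2 × 1.07³/36 = 0.108893 m⁴.
Centre of pressure: y_p = y_c + I_c/(y_c·A) = 0.836667 + 0.108893/(0.836667 × 1.712) = 0.836667 + 0.0760227 = 0.91269 m along the plane.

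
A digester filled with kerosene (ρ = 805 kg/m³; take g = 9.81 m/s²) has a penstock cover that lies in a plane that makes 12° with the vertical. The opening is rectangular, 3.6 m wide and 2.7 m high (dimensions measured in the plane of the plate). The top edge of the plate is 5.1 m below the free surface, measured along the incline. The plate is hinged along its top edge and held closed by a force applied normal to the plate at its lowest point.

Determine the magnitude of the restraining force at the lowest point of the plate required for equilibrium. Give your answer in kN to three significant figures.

γ = ρg = 805 × 9.81 / 1000 = 7.89705 kN/m³.
The plate makes 12° with the vertical, i.e. θ = 90° − 12° = 78° to the horizontal. Measuring y along the incline from the free-surface line, vertical depth h = y·sinθ with sinθ = 0.978148.
The centroid lies 2.7/2 = 1.35 m below the top edge, so y_c = 5.1 + 1.35 = 6.45 m and h_c = 6.45 × 0.978148 = 6.30905 m.
A = 3.6 × 2.7 = 9.72 m².
Resultant F = γ·h_c·A = 7.89705 × 6.30905 × 9.72 = 484.278 kN.
I_c = b·h³/12 = 3.6 × 2.7³/12 = 5.9049 m⁴.
Centre of pressure: y_p = y_c + I_c/(y_c·A) = 6.45 + 5.9049/(6.45 × 9.72) = 6.45 + 0.094186 = 6.54419 m along the plane.
The resultant acts 1.35 + 0.094186 = 1.44419 m (along the plate) below the hinge at the top edge, so the moment about the hinge is M = F × 1.44419 = 484.278 × 1.44419 = 699.389 kN·m.
A normal force at the bottom, 2.7 m from the hinge, must supply this moment: P = 699.389/2.7 = 259.033 kN.

P ≈ 259 kN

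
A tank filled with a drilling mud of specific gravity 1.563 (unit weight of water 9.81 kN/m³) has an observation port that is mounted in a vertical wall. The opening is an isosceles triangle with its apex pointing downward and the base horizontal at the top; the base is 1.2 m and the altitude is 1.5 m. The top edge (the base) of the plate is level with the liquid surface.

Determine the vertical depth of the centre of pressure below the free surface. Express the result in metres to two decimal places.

γ = 1.563 × 9.81 = 15.33303 kN/m³.
With the apex down, the centroid sits h/3 = 1.5/3 = 0.5 m below the base (the top edge), so the centroid depth is h_c = 0.5 m.
A = ½ × 1.2 × 1.5 = 0.9 m².
Resultant F = γ·h_c·A = 15.33303 × 0.5 × 0.9 = 6.89986 kN.
I_c = b·h³/36 = 1.2 × 1.5³/36 = 0.1125 m⁴.
Centre of pressure: y_p = y_c + I_c/(y_c·A) = 0.5 + 0.1125/(0.5 × 0.9) = 0.5 + 0.25 = 0.75 m along the plane.

h_p = 0.75 m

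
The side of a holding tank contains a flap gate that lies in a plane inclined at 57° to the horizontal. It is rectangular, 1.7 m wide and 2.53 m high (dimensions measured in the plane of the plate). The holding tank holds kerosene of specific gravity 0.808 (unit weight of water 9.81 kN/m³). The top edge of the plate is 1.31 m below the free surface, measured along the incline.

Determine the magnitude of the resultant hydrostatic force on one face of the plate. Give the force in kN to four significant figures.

F ≈ 73.62 kN

γ = 0.808 × 9.81 = 7.92648 kN/m³.
Let θ = 57° be the plate's angle to the horizontal; measure y along the incline from where the plane meets the free surface. Vertical depth h = y·sinθ with sinθ = 0.838671.
The centroid lies 2.53/2 = 1.265 m below the top edge, so y_c = 1.31 + 1.265 = 2.575 m and h_c = 2.575 × 0.838671 = 2.15958 m.
A = 1.7 × 2.53 = 4.301 m².
Resultant F = γ·h_c·A = 7.92648 × 2.15958 × 4.301 = 73.6239 kN.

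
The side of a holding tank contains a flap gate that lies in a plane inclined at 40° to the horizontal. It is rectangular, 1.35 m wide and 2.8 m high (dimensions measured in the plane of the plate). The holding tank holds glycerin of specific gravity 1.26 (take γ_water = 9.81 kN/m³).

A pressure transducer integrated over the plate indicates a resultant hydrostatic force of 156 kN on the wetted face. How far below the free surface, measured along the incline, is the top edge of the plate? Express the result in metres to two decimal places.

y_top ≈ 3.79 m

γ = 1.26 × 9.81 = 12.3606 kN/m³.
A = 1.35 × 2.8 = 3.78 m².
From F = γ·h_c·A, the centroid depth is h_c = 156/(12.3606 × 3.78) = 3.33882 m.
Let θ = 40° be the plate's angle to the horizontal; measure y along the incline from where the plane meets the free surface. Vertical depth h = y·sinθ with sinθ = 0.642788.
Along the incline, y_c = h_c/sinθ = 3.33882/0.642788 = 5.19428 m.
The centroid lies 2.8/2 = 1.4 m below the top edge, so the top edge sits at y_top = 5.19428 − 1.4 = 3.79428 m along the incline.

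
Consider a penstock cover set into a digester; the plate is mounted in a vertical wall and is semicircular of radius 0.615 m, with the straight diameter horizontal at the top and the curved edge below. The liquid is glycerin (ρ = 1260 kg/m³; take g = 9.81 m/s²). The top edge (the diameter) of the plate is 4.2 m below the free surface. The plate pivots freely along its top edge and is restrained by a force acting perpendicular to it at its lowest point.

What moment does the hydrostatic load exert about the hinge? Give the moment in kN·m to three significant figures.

γ = ρg = 1260 × 9.81 / 1000 = 12.3606 kN/m³.
The centroid of a semicircle lies 4r/(3π) = 0.261014 m from the diameter, here below the top edge, so the centroid depth is h_c = 4.2 + 0.261014 = 4.46101 m.
A = πr²/2 = π × 0.615²/2 = 0.594114 m².
Resultant F = γ·h_c·A = 12.3606 × 4.46101 × 0.594114 = 32.7599 kN.
I_c = (π/8 − 8/(9π))·r⁴ = 0.109757 × 0.615⁴ = 0.0157012 m⁴.
Centre of pressure: y_p = y_c + I_c/(y_c·A) = 4.46101 + 0.0157012/(4.46101 × 0.594114) = 4.46101 + 0.0059242 = 4.46693 m along the plane.
The resultant acts 0.261014 + 0.0059242 = 0.266938 m (along the plate) below the hinge at the top edge, so the moment about the hinge is M = F × 0.266938 = 32.7599 × 0.266938 = 8.74486 kN·m.

M ≈ 8.74 kN·m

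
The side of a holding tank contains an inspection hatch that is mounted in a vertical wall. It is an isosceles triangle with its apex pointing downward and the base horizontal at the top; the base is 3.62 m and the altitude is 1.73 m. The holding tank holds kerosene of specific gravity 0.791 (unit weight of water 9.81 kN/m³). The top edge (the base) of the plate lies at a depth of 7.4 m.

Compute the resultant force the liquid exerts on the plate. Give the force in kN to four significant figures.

γ = 0.791 × 9.81 = 7.75971 kN/m³.
With the apex down, the centroid sits h/3 = 1.73/3 = 0.576667 m below the base (the top edge), so the centroid depth is h_c = 7.4 + 0.576667 = 7.97667 m.
A = ½ × 3.62 × 1.73 = 3.1313 m².
Resultant F = γ·h_c·A = 7.75971 × 7.97667 × 3.1313 = 193.817 kN.

F ≈ 193.8 kN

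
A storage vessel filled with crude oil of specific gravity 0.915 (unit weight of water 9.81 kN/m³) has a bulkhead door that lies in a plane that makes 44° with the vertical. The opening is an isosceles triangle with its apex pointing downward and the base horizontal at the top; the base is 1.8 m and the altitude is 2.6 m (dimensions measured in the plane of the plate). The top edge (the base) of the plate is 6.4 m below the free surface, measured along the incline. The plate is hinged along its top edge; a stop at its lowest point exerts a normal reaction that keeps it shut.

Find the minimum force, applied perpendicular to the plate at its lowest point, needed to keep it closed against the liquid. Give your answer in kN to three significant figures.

γ = 0.915 × 9.81 = 8.97615 kN/m³.
The plate makes 44° with the vertical, i.e. θ = 90° − 44° = 46° to the horizontal. Measuring y along the incline from the free-surface line, vertical depth h = y·sinθ with sinθ = 0.719340.
With the apex down, the centroid sits h/3 = 2.6/3 = 0.866667 m below the base (the top edge), so y_c = 6.4 + 0.866667 = 7.26667 m and h_c = 7.26667 × 0.719340 = 5.22721 m.
A = ½ × 1.8 × 2.6 = 2.34 m².
Resultant F = γ·h_c·A = 8.97615 × 5.22721 × 2.34 = 109.793 kN.
I_c = b·h³/36 = 1.8 × 2.6³/36 = 0.8788 m⁴.
Centre of pressure: y_p = y_c + I_c/(y_c·A) = 7.26667 + 0.8788/(7.26667 × 2.34) = 7.26667 + 0.0516819 = 7.31835 m along the plane.
The resultant acts 0.866667 + 0.0516819 = 0.918349 m (along the plate) below the hinge at the top edge, so the moment about the hinge is M = F × 0.918349 = 109.793 × 0.918349 = 100.828 kN·m.
A normal force at the bottom, 2.6 m from the hinge, must supply this moment: P = 100.828/2.6 = 38.78 kN.

P ≈ 38.8 kN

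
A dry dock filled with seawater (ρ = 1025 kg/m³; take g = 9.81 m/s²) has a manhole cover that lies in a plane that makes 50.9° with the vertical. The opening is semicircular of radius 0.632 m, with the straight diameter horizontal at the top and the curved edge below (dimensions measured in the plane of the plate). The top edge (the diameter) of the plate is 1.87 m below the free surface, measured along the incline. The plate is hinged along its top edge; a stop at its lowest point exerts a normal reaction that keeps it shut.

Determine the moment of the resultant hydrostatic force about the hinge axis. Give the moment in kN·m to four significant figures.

γ = ρg = 1025 × 9.81 / 1000 = 10.05525 kN/m³.
The plate makes 50.9° with the vertical, i.e. θ = 90° − 50.9° = 39.1° to the horizontal. Measuring y along the incline from the free-surface line, vertical depth h = y·sinθ with sinθ = 0.630676.
The centroid of a semicircle lies 4r/(3π) = 0.268229 m from the diameter, here below the top edge, so y_c = 1.87 + 0.268229 = 2.13823 m and h_c = 2.13823 × 0.630676 = 1.34853 m.
A = πr²/2 = π × 0.632²/2 = 0.627414 m².
Resultant F = γ·h_c·A = 10.05525 × 1.34853 × 0.627414 = 8.50761 kN.
I_c = (π/8 − 8/(9π))·r⁴ = 0.109757 × 0.632⁴ = 0.0175106 m⁴.
Centre of pressure: y_p = y_c + I_c/(y_c·A) = 2.13823 + 0.0175106/(2.13823 × 0.627414) = 2.13823 + 0.0130525 = 2.15128 m along the plane.
The resultant acts 0.268229 + 0.0130525 = 0.281282 m (along the plate) below the hinge at the top edge, so the moment about the hinge is M = F × 0.281282 = 8.50761 × 0.281282 = 2.39304 kN·m.

M ≈ 2.393 kN·m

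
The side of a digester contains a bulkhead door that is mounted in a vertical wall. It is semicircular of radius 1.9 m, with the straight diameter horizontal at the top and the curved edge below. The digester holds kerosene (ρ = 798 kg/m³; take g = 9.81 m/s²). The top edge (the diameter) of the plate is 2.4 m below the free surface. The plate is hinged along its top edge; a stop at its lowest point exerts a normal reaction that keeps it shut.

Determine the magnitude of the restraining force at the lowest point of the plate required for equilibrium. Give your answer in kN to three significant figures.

γ = ρg = 798 × 9.81 / 1000 = 7.82838 kN/m³.
The centroid of a semicircle lies 4r/(3π) = 0.806385 m from the diameter, here below the top edge, so the centroid depth is h_c = 2.4 + 0.806385 = 3.20639 m.
A = πr²/2 = π × 1.9²/2 = 5.67057 m².
Resultant F = γ·h_c·A = 7.82838 × 3.20639 × 5.67057 = 142.336 kN.
I_c = (π/8 − 8/(9π))·r⁴ = 0.109757 × 1.9⁴ = 1.43036 m⁴.
Centre of pressure: y_p = y_c + I_c/(y_c·A) = 3.20639 + 1.43036/(3.20639 × 5.67057) = 3.20639 + 0.0786688 = 3.28506 m along the plane.
The resultant acts 0.806385 + 0.0786688 = 0.885054 m (along the plate) below the hinge at the top edge, so the moment about the hinge is M = F × 0.885054 = 142.336 × 0.885054 = 125.975 kN·m.
A normal force at the bottom, 1.9 m from the hinge, must supply this moment: P = 125.975/1.9 = 66.3026 kN.

P ≈ 66.3 kN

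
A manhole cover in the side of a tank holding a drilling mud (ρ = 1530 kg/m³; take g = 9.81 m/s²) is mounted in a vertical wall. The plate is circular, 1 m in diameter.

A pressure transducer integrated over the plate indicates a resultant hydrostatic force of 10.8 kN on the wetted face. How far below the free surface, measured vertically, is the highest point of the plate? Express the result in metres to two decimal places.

γ = ρg = 1530 × 9.81 / 1000 = 15.0093 kN/m³.
A = π(0.5)² = 0.785398 m².
From F = γ·h_c·A, the centroid depth is h_c = 10.8/(15.0093 × 0.785398) = 0.916165 m.
The centroid is at the centre, 0.5 m below the top of the plate, so the highest point sits at h_top = 0.916165 − 0.5 = 0.416165 m below the surface.

d_top ≈ 0.42 m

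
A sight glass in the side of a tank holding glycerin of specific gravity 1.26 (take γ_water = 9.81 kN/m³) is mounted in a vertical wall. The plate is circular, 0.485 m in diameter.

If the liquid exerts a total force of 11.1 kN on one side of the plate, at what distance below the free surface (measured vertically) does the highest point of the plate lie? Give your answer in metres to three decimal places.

γ = 1.26 × 9.81 = 12.3606 kN/m³.
A = π(0.2425)² = 0.184745 m².
From F = γ·h_c·A, the centroid depth is h_c = 11.1/(12.3606 × 0.184745) = 4.86083 m.
The centroid is at the centre, 0.2425 m below the top of the plate, so the highest point sits at h_top = 4.86083 − 0.2425 = 4.61833 m below the surface.

d_top ≈ 4.618 m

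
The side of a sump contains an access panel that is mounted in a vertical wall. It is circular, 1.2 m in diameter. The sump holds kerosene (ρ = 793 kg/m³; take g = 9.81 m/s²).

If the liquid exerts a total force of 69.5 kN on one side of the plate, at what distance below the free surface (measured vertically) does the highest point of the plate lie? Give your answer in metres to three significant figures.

d_top ≈ 7.30 m

γ = ρg = 793 × 9.81 / 1000 = 7.77933 kN/m³.
A = π(0.6)² = 1.13097 m².
From F = γ·h_c·A, the centroid depth is h_c = 69.5/(7.77933 × 1.13097) = 7.89935 m.
The centroid is at the centre, 0.6 m below the top of the plate, so the highest point sits at h_top = 7.89935 − 0.6 = 7.29935 m below the surface.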